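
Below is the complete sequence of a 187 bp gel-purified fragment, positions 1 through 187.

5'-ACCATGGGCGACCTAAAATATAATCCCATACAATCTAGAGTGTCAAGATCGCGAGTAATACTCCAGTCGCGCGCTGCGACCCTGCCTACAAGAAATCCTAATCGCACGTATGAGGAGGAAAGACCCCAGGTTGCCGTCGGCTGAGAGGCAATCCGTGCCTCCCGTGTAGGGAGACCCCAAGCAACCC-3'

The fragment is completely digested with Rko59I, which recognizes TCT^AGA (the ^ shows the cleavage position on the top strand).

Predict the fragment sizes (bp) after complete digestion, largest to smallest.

The Rko59I site (TCTAGA) starts at position 34.
Rko59I cuts after base 3 of each site, so after position 36.
Linear molecule, 1 cut → 2 fragments:
  1–36 → 36 bp
  37–187 → 151 bp
Sorted largest to smallest: 151, 36 bp.

151, 36 bp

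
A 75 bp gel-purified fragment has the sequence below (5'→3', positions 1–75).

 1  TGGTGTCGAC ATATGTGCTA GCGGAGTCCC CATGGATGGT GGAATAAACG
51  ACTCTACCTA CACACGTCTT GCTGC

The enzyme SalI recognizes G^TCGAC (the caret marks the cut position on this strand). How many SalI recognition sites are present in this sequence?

GTCGAC occurs starting at position 5.
SalI cuts at 1 site.

1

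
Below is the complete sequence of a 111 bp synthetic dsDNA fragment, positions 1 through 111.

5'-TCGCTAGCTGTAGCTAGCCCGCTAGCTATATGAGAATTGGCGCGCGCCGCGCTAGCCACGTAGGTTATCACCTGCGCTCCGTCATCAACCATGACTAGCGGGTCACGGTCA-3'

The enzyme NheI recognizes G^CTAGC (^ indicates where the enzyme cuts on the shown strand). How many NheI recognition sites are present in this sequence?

GCTAGC occurs starting at positions 3, 13, 21, 51.
NheI cuts at 4 sites.

4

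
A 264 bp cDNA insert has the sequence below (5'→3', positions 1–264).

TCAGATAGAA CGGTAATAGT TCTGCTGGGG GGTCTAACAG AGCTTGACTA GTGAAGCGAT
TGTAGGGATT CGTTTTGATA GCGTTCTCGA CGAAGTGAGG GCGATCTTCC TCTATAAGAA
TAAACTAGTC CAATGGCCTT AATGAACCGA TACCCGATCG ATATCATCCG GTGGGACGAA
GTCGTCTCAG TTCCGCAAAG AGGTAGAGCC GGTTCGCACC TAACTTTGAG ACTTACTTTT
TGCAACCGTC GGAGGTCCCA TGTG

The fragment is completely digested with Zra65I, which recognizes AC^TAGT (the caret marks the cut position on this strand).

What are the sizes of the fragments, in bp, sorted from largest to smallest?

139, 77, 48 bp

Zra65I sites (ACTAGT) start at positions 47, 124.
Zra65I cuts after base 2 of each site, so after positions 48, 125.
Linear molecule, 2 cuts → 3 fragments:
  1–48 → 48 bp
  49–125 → 77 bp
  126–264 → 139 bp
Sorted largest to smallest: 139, 77, 48 bp.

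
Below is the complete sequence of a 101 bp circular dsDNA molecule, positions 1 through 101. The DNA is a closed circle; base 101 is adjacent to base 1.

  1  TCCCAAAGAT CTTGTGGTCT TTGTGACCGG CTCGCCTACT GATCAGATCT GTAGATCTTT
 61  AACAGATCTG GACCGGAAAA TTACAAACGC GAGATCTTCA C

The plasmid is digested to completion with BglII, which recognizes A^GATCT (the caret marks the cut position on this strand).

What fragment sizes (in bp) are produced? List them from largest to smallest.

38, 28, 16, 11, 8 bp

BglII sites (AGATCT) start at positions 7, 45, 53, 64, 92.
BglII cuts after the first base of each site, so after positions 7, 45, 53, 64, 92.
Circular molecule, 5 cuts → 5 fragments:
  8–45 → 38 bp
  46–53 → 8 bp
  54–64 → 11 bp
  65–92 → 28 bp
  93–101 then 1–7 → 9 + 7 = 16 bp
Sorted largest to smallest: 38, 28, 16, 11, 8 bp.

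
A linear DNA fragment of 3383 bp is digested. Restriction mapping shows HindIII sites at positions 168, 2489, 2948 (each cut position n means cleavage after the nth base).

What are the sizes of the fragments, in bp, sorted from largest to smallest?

2321, 459, 435, 168 bp

Linear molecule, 3 cuts → 4 fragments:
  168 − 0 = 168 bp
  2489 − 168 = 2321 bp
  2948 − 2489 = 459 bp
  3383 − 2948 = 435 bp
Sorted largest to smallest: 2321, 459, 435, 168 bp.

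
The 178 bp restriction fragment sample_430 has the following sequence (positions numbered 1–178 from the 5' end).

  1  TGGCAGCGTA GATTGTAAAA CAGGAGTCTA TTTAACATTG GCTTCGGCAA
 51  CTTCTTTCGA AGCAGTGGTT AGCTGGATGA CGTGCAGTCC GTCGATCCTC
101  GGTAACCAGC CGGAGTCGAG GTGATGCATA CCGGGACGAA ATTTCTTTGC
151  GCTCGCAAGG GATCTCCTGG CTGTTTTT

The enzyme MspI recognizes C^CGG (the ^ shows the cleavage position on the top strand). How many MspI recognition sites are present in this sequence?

2

CCGG occurs starting at positions 110, 131.
MspI cuts at 2 sites.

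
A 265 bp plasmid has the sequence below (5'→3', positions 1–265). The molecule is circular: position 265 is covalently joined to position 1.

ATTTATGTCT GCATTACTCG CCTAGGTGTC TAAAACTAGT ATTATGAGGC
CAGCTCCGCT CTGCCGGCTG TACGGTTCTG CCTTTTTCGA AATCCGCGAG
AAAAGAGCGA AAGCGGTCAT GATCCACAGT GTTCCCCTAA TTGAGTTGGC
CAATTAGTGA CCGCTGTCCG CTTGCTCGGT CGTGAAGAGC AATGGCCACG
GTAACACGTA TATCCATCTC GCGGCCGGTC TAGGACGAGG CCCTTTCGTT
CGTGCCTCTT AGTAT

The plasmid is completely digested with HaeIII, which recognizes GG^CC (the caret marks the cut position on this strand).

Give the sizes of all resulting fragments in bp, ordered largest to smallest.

100, 74, 46, 29, 16 bp

HaeIII sites (GGCC) start at positions 48, 148, 194, 223, 239.
HaeIII cuts after base 2 of each site, so after positions 49, 149, 195, 224, 240.
Circular molecule, 5 cuts → 5 fragments:
  50–149 → 100 bp
  150–195 → 46 bp
  196–224 → 29 bp
  225–240 → 16 bp
  241–265 then 1–49 → 25 + 49 = 74 bp
Sorted largest to smallest: 100, 74, 46, 29, 16 bp.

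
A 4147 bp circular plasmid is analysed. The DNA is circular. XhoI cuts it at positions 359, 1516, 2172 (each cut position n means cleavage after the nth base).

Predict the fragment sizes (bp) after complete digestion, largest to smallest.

Circular molecule, 3 cuts → 3 fragments:
  1516 − 359 = 1157 bp
  2172 − 1516 = 656 bp
  wrap: 4147 − 2172 + 359 = 2334 bp
Sorted largest to smallest: 2334, 1157, 656 bp.

2334, 1157, 656 bp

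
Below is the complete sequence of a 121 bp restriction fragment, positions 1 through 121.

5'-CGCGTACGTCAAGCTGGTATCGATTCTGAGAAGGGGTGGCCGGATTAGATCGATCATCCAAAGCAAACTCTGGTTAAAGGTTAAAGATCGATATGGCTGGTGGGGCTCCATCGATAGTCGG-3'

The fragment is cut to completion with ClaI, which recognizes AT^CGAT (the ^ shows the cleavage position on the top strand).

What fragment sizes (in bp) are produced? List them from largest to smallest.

ClaI sites (ATCGAT) start at positions 19, 49, 87, 110.
ClaI cuts after base 2 of each site, so after positions 20, 50, 88, 111.
Linear molecule, 4 cuts → 5 fragments:
  1–20 → 20 bp
  21–50 → 30 bp
  51–88 → 38 bp
  89–111 → 23 bp
  112–121 → 10 bp
Sorted largest to smallest: 38, 30, 23, 20, 10 bp.

38, 30, 23, 20, 10 bp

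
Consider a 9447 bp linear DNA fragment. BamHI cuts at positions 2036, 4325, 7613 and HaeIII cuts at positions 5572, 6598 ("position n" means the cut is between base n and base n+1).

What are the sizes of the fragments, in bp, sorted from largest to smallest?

Combined cut positions (sorted): 2036, 4325, 5572, 6598, 7613.
Linear molecule, 5 cuts → 6 fragments:
  2036 − 0 = 2036 bp
  4325 − 2036 = 2289 bp
  5572 − 4325 = 1247 bp
  6598 − 5572 = 1026 bp
  7613 − 6598 = 1015 bp
  9447 − 7613 = 1834 bp
Sorted largest to smallest: 2289, 2036, 1834, 1247, 1026, 1015 bp.

2289, 2036, 1834, 1247, 1026, 1015 bp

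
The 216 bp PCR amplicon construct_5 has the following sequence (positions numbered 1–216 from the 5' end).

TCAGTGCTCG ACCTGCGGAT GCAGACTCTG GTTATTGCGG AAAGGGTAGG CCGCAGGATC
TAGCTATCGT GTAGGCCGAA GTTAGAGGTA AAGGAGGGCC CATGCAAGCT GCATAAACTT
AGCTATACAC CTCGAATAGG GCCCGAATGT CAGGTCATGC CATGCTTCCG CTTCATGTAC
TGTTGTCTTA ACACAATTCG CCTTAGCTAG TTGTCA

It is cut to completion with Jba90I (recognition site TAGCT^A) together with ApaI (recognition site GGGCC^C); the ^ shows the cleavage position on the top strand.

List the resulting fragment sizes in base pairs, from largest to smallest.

65, 65, 35, 24, 19, 8 bp

Jba90I sites (TAGCTA) start at positions 61, 120, 204.
Jba90I cuts after base 5 of each site (before the last base), so after positions 65, 124, 208.
ApaI sites (GGGCCC) start at positions 96, 139.
ApaI cuts after base 5 of each site (before the last base), so after positions 100, 143.
Combined cut positions: 65, 100, 124, 143, 208.
Linear molecule, 5 cuts → 6 fragments:
  1–65 → 65 bp
  66–100 → 35 bp
  101–124 → 24 bp
  125–143 → 19 bp
  144–208 → 65 bp
  209–216 → 8 bp
Sorted largest to smallest: 65, 65, 35, 24, 19, 8 bp.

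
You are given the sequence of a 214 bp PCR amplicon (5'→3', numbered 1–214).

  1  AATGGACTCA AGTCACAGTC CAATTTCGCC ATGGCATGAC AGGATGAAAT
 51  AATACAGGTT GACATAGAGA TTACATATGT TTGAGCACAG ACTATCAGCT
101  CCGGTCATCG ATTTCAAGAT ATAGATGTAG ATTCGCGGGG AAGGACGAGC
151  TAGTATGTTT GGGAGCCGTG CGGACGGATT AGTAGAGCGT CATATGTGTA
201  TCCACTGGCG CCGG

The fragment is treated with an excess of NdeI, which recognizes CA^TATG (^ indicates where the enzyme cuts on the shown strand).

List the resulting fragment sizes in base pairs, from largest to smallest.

117, 75, 22 bp

NdeI sites (CATATG) start at positions 74, 191.
NdeI cuts after base 2 of each site, so after positions 75, 192.
Linear molecule, 2 cuts → 3 fragments:
  1–75 → 75 bp
  76–192 → 117 bp
  193–214 → 22 bp
Sorted largest to smallest: 117, 75, 22 bp.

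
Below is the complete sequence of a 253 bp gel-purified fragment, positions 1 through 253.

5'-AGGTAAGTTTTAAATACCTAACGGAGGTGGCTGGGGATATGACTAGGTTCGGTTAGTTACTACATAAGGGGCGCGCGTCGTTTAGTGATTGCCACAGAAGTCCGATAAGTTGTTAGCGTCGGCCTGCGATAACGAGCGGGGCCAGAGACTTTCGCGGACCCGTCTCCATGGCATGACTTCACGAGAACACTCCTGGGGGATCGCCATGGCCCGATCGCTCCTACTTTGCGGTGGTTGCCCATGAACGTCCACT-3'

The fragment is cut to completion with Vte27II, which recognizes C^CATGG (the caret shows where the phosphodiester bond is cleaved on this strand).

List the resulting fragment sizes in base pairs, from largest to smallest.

Vte27II sites (CCATGG) start at positions 166, 204.
Vte27II cuts after the first base of each site, so after positions 166, 204.
Linear molecule, 2 cuts → 3 fragments:
  1–166 → 166 bp
  167–204 → 38 bp
  205–253 → 49 bp
Sorted largest to smallest: 166, 49, 38 bp.

166, 49, 38 bp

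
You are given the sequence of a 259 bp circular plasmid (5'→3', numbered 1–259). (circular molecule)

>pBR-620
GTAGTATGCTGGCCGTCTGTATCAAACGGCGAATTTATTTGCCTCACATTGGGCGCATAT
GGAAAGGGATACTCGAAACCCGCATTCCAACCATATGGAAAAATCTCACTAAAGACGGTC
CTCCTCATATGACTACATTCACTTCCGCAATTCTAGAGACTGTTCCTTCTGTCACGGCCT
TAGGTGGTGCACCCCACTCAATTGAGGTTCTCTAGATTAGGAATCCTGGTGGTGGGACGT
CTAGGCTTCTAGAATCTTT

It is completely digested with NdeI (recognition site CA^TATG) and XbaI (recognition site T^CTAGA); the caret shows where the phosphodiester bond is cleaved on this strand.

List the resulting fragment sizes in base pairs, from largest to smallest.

68, 59, 37, 36, 34, 25 bp

NdeI sites (CATATG) start at positions 56, 92, 126.
NdeI cuts after base 2 of each site, so after positions 57, 93, 127.
XbaI sites (TCTAGA) start at positions 152, 211, 248.
XbaI cuts after the first base of each site, so after positions 152, 211, 248.
Combined cut positions: 57, 93, 127, 152, 211, 248.
Circular molecule, 6 cuts → 6 fragments:
  58–93 → 36 bp
  94–127 → 34 bp
  128–152 → 25 bp
  153–211 → 59 bp
  212–248 → 37 bp
  249–259 then 1–57 → 11 + 57 = 68 bp
Sorted largest to smallest: 68, 59, 37, 36, 34, 25 bp.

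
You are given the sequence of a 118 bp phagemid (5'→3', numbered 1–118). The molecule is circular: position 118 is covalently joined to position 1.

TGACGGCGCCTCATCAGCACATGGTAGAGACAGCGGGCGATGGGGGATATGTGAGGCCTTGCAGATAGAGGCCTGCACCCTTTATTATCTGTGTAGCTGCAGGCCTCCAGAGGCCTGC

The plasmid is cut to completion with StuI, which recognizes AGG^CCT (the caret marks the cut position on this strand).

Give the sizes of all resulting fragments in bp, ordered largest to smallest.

61, 32, 15, 10 bp

StuI sites (AGGCCT) start at positions 54, 69, 101, 111.
StuI cuts after base 3 of each site, so after positions 56, 71, 103, 113.
Circular molecule, 4 cuts → 4 fragments:
  57–71 → 15 bp
  72–103 → 32 bp
  104–113 → 10 bp
  114–118 then 1–56 → 5 + 56 = 61 bp
Sorted largest to smallest: 61, 32, 15, 10 bp.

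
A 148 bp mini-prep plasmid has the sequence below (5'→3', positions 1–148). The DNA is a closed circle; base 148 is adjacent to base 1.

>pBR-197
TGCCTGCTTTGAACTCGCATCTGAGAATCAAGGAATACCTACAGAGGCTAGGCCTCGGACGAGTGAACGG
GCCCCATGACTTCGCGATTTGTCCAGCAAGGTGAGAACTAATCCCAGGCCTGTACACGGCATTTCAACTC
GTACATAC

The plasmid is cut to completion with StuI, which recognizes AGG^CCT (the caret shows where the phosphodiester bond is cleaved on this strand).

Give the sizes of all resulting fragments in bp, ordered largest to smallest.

StuI sites (AGGCCT) start at positions 50, 116.
StuI cuts after base 3 of each site, so after positions 52, 118.
Circular molecule, 2 cuts → 2 fragments:
  53–118 → 66 bp
  119–148 then 1–52 → 30 + 52 = 82 bp
Sorted largest to smallest: 82, 66 bp.

82, 66 bp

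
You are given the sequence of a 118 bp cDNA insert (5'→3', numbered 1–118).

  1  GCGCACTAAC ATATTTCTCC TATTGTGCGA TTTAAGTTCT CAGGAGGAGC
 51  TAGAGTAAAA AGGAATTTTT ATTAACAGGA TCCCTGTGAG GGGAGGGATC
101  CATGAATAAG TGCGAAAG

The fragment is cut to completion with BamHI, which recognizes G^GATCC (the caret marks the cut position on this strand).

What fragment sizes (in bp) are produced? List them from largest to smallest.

BamHI sites (GGATCC) start at positions 78, 96.
BamHI cuts after the first base of each site, so after positions 78, 96.
Linear molecule, 2 cuts → 3 fragments:
  1–78 → 78 bp
  79–96 → 18 bp
  97–118 → 22 bp
Sorted largest to smallest: 78, 22, 18 bp.

78, 22, 18 bp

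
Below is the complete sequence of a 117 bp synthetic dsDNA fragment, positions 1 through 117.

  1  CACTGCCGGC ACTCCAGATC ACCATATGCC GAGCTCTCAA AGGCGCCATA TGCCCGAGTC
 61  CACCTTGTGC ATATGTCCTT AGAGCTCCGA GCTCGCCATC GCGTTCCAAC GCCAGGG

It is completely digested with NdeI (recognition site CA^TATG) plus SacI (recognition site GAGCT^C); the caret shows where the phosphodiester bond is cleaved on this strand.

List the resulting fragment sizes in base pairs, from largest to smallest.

24, 24, 23, 15, 13, 11, 7 bp

NdeI sites (CATATG) start at positions 23, 47, 70.
NdeI cuts after base 2 of each site, so after positions 24, 48, 71.
SacI sites (GAGCTC) start at positions 31, 82, 89.
SacI cuts after base 5 of each site (before the last base), so after positions 35, 86, 93.
Combined cut positions: 24, 35, 48, 71, 86, 93.
Linear molecule, 6 cuts → 7 fragments:
  1–24 → 24 bp
  25–35 → 11 bp
  36–48 → 13 bp
  49–71 → 23 bp
  72–86 → 15 bp
  87–93 → 7 bp
  94–117 → 24 bp
Sorted largest to smallest: 24, 24, 23, 15, 13, 11, 7 bp.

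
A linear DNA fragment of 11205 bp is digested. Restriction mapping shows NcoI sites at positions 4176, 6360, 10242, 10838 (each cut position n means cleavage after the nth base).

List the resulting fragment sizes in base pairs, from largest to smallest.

Linear molecule, 4 cuts → 5 fragments:
  4176 − 0 = 4176 bp
  6360 − 4176 = 2184 bp
  10242 − 6360 = 3882 bp
  10838 − 10242 = 596 bp
  11205 − 10838 = 367 bp
Sorted largest to smallest: 4176, 3882, 2184, 596, 367 bp.

4176, 3882, 2184, 596, 367 bp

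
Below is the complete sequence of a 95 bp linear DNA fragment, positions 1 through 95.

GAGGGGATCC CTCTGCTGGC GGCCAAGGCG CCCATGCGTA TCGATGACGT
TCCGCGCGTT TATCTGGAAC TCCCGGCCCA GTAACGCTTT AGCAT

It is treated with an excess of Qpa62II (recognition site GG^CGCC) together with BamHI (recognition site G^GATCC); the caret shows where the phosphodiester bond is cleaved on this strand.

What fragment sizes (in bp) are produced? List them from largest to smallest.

67, 23, 5 bp

The Qpa62II site (GGCGCC) starts at position 27.
Qpa62II cuts after base 2 of each site, so after position 28.
The BamHI site (GGATCC) starts at position 5.
BamHI cuts after the first base of each site, so after position 5.
Combined cut positions: 5, 28.
Linear molecule, 2 cuts → 3 fragments:
  1–5 → 5 bp
  6–28 → 23 bp
  29–95 → 67 bp
Sorted largest to smallest: 67, 23, 5 bp.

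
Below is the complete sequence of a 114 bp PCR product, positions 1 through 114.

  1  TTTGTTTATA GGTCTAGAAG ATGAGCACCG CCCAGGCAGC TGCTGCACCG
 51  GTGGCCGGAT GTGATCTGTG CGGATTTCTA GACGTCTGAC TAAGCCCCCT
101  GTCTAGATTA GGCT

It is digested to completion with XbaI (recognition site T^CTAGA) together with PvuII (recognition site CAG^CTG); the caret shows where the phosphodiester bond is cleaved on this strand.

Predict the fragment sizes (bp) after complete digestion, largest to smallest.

XbaI sites (TCTAGA) start at positions 13, 77, 102.
XbaI cuts after the first base of each site, so after positions 13, 77, 102.
The PvuII site (CAGCTG) starts at position 37.
PvuII cuts after base 3 of each site, so after position 39.
Combined cut positions: 13, 39, 77, 102.
Linear molecule, 4 cuts → 5 fragments:
  1–13 → 13 bp
  14–39 → 26 bp
  40–77 → 38 bp
  78–102 → 25 bp
  103–114 → 12 bp
Sorted largest to smallest: 38, 26, 25, 13, 12 bp.

38, 26, 25, 13, 12 bp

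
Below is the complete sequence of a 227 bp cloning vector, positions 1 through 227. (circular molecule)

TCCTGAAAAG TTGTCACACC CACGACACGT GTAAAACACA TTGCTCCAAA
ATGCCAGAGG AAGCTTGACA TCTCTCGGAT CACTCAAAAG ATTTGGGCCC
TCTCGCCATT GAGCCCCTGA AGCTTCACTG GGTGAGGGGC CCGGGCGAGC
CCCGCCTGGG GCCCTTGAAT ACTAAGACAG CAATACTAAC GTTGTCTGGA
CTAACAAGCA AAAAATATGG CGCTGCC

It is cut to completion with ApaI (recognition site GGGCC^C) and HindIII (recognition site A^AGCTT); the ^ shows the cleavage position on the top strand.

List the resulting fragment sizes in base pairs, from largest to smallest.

125, 38, 22, 21, 21 bp

ApaI sites (GGGCCC) start at positions 95, 137, 159.
ApaI cuts after base 5 of each site (before the last base), so after positions 99, 141, 163.
HindIII sites (AAGCTT) start at positions 61, 120.
HindIII cuts after the first base of each site, so after positions 61, 120.
Combined cut positions: 61, 99, 120, 141, 163.
Circular molecule, 5 cuts → 5 fragments:
  62–99 → 38 bp
  100–120 → 21 bp
  121–141 → 21 bp
  142–163 → 22 bp
  164–227 then 1–61 → 64 + 61 = 125 bp
Sorted largest to smallest: 125, 38, 22, 21, 21 bp.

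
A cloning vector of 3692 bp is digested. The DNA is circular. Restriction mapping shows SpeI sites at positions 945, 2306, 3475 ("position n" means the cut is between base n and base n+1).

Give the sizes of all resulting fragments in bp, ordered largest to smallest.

Circular molecule, 3 cuts → 3 fragments:
  2306 − 945 = 1361 bp
  3475 − 2306 = 1169 bp
  wrap: 3692 − 3475 + 945 = 1162 bp
Sorted largest to smallest: 1361, 1169, 1162 bp.

1361, 1169, 1162 bp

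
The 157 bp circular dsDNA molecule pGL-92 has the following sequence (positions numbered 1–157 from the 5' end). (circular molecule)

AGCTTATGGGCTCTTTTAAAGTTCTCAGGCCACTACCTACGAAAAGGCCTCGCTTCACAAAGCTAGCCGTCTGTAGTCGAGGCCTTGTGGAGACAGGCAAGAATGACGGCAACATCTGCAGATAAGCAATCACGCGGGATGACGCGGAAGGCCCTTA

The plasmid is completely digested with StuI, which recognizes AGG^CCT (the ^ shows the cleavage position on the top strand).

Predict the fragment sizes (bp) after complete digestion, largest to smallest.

StuI sites (AGGCCT) start at positions 45, 80.
StuI cuts after base 3 of each site, so after positions 47, 82.
Circular molecule, 2 cuts → 2 fragments:
  48–82 → 35 bp
  83–157 then 1–47 → 75 + 47 = 122 bp
Sorted largest to smallest: 122, 35 bp.

122, 35 bp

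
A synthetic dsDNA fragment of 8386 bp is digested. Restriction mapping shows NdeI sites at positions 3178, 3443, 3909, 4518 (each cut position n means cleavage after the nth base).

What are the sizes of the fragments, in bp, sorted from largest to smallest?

Linear molecule, 4 cuts → 5 fragments:
  3178 − 0 = 3178 bp
  3443 − 3178 = 265 bp
  3909 − 3443 = 466 bp
  4518 − 3909 = 609 bp
  8386 − 4518 = 3868 bp
Sorted largest to smallest: 3868, 3178, 609, 466, 265 bp.

3868, 3178, 609, 466, 265 bp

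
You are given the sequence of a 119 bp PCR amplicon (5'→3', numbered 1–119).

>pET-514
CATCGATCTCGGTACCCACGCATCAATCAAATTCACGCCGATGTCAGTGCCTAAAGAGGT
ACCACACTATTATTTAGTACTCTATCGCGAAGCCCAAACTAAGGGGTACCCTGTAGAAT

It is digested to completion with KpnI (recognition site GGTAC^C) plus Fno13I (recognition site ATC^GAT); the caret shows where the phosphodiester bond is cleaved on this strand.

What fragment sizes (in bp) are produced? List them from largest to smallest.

47, 47, 11, 10, 4 bp

KpnI sites (GGTACC) start at positions 11, 58, 105.
KpnI cuts after base 5 of each site (before the last base), so after positions 15, 62, 109.
The Fno13I site (ATCGAT) starts at position 2.
Fno13I cuts after base 3 of each site, so after position 4.
Combined cut positions: 4, 15, 62, 109.
Linear molecule, 4 cuts → 5 fragments:
  1–4 → 4 bp
  5–15 → 11 bp
  16–62 → 47 bp
  63–109 → 47 bp
  110–119 → 10 bp
Sorted largest to smallest: 47, 47, 11, 10, 4 bp.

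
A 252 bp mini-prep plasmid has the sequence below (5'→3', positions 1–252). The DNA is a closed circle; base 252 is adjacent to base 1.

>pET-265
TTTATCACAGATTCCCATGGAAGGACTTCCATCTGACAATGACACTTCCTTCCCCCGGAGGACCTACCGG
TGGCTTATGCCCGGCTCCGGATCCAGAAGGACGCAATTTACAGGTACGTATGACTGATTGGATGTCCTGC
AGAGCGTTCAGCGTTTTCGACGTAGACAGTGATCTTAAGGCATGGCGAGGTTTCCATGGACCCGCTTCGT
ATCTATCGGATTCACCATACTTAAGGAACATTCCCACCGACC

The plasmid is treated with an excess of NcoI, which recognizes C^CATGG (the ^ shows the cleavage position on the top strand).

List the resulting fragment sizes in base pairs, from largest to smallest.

179, 73 bp

NcoI sites (CCATGG) start at positions 15, 194.
NcoI cuts after the first base of each site, so after positions 15, 194.
Circular molecule, 2 cuts → 2 fragments:
  16–194 → 179 bp
  195–252 then 1–15 → 58 + 15 = 73 bp
Sorted largest to smallest: 179, 73 bp.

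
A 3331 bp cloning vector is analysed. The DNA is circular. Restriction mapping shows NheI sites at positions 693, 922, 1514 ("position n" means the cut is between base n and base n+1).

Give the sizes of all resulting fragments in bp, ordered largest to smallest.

Circular molecule, 3 cuts → 3 fragments:
  922 − 693 = 229 bp
  1514 − 922 = 592 bp
  wrap: 3331 − 1514 + 693 = 2510 bp
Sorted largest to smallest: 2510, 592, 229 bp.

2510, 592, 229 bp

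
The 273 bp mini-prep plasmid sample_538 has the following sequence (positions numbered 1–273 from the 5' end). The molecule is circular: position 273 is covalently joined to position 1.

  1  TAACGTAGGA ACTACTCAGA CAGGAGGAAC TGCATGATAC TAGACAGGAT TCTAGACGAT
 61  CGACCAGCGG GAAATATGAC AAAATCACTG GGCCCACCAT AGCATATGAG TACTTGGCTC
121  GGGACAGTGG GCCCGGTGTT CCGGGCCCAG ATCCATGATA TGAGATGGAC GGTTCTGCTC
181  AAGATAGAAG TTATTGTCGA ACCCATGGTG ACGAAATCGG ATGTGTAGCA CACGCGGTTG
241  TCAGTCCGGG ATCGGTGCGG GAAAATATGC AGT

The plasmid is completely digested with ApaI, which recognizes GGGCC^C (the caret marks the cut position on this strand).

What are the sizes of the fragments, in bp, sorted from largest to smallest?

ApaI sites (GGGCCC) start at positions 90, 129, 143.
ApaI cuts after base 5 of each site (before the last base), so after positions 94, 133, 147.
Circular molecule, 3 cuts → 3 fragments:
  95–133 → 39 bp
  134–147 → 14 bp
  148–273 then 1–94 → 126 + 94 = 220 bp
Sorted largest to smallest: 220, 39, 14 bp.

220, 39, 14 bp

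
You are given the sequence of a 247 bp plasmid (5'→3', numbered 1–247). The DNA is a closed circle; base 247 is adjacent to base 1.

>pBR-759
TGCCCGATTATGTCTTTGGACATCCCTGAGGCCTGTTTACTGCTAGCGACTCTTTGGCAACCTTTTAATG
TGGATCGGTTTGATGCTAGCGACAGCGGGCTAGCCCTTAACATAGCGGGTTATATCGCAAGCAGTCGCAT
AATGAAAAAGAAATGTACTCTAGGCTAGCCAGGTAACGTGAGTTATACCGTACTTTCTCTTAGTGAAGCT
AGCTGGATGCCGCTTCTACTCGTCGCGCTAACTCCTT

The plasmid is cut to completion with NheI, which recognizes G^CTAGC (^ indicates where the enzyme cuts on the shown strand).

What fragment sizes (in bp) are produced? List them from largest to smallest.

81, 65, 44, 43, 14 bp

NheI sites (GCTAGC) start at positions 42, 85, 99, 164, 208.
NheI cuts after the first base of each site, so after positions 42, 85, 99, 164, 208.
Circular molecule, 5 cuts → 5 fragments:
  43–85 → 43 bp
  86–99 → 14 bp
  100–164 → 65 bp
  165–208 → 44 bp
  209–247 then 1–42 → 39 + 42 = 81 bp
Sorted largest to smallest: 81, 65, 44, 43, 14 bp.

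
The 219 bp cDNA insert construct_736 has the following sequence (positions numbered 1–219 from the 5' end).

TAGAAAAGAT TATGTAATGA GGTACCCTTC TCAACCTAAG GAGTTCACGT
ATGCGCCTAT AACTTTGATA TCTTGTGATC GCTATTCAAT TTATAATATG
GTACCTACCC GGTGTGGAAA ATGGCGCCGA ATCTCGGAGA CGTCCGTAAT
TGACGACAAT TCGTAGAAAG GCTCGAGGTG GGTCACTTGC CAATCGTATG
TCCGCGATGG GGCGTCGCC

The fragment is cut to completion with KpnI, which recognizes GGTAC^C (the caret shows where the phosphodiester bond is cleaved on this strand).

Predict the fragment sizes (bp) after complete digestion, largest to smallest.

KpnI sites (GGTACC) start at positions 21, 100.
KpnI cuts after base 5 of each site (before the last base), so after positions 25, 104.
Linear molecule, 2 cuts → 3 fragments:
  1–25 → 25 bp
  26–104 → 79 bp
  105–219 → 115 bp
Sorted largest to smallest: 115, 79, 25 bp.

115, 79, 25 bp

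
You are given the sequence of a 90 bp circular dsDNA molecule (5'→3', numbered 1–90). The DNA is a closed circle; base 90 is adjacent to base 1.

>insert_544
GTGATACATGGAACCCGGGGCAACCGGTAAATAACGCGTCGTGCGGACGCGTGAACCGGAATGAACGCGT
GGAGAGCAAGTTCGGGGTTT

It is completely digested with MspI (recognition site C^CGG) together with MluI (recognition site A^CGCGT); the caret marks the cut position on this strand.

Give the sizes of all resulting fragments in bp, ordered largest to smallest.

40, 13, 10, 9, 9, 9 bp

MspI sites (CCGG) start at positions 15, 24, 56.
MspI cuts after the first base of each site, so after positions 15, 24, 56.
MluI sites (ACGCGT) start at positions 34, 47, 65.
MluI cuts after the first base of each site, so after positions 34, 47, 65.
Combined cut positions: 15, 24, 34, 47, 56, 65.
Circular molecule, 6 cuts → 6 fragments:
  16–24 → 9 bp
  25–34 → 10 bp
  35–47 → 13 bp
  48–56 → 9 bp
  57–65 → 9 bp
  66–90 then 1–15 → 25 + 15 = 40 bp
Sorted largest to smallest: 40, 13, 10, 9, 9, 9 bp.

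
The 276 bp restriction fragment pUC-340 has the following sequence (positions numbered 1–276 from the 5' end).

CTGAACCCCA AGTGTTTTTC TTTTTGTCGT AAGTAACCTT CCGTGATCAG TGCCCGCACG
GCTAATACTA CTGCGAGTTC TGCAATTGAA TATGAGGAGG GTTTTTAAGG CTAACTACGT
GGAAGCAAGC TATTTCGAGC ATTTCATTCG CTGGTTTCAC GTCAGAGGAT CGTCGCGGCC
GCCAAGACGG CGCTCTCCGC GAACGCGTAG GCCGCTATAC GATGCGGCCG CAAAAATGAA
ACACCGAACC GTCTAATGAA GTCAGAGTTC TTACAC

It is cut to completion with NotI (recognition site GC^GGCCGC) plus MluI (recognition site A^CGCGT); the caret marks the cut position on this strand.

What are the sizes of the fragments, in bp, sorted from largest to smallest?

176, 51, 27, 22 bp

NotI sites (GCGGCCGC) start at positions 175, 224.
NotI cuts after base 2 of each site, so after positions 176, 225.
The MluI site (ACGCGT) starts at position 203.
MluI cuts after the first base of each site, so after position 203.
Combined cut positions: 176, 203, 225.
Linear molecule, 3 cuts → 4 fragments:
  1–176 → 176 bp
  177–203 → 27 bp
  204–225 → 22 bp
  226–276 → 51 bp
Sorted largest to smallest: 176, 51, 27, 22 bp.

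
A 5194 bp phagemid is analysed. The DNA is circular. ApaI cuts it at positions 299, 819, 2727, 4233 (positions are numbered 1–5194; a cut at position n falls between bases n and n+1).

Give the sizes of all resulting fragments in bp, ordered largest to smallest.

1908, 1506, 1260, 520 bp

Circular molecule, 4 cuts → 4 fragments:
  819 − 299 = 520 bp
  2727 − 819 = 1908 bp
  4233 − 2727 = 1506 bp
  wrap: 5194 − 4233 + 299 = 1260 bp
Sorted largest to smallest: 1908, 1506, 1260, 520 bp.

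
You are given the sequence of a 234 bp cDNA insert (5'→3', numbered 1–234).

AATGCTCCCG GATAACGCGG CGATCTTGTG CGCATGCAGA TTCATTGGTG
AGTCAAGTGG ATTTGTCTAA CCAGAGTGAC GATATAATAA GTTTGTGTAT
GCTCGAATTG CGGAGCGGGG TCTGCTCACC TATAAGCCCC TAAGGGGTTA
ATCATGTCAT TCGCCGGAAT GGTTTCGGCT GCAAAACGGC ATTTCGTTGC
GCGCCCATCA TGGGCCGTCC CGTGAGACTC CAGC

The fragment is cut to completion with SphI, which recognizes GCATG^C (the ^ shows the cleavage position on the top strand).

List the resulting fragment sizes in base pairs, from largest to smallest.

The SphI site (GCATGC) starts at position 32.
SphI cuts after base 5 of each site (before the last base), so after position 36.
Linear molecule, 1 cut → 2 fragments:
  1–36 → 36 bp
  37–234 → 198 bp
Sorted largest to smallest: 198, 36 bp.

198, 36 bp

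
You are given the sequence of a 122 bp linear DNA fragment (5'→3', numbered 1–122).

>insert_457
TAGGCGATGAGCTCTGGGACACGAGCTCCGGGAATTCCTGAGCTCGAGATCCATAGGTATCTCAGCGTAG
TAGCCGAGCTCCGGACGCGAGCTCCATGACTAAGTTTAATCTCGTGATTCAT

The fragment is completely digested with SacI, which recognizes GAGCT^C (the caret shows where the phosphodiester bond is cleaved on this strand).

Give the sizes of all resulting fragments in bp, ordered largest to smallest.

SacI sites (GAGCTC) start at positions 9, 23, 40, 76, 89.
SacI cuts after base 5 of each site (before the last base), so after positions 13, 27, 44, 80, 93.
Linear molecule, 5 cuts → 6 fragments:
  1–13 → 13 bp
  14–27 → 14 bp
  28–44 → 17 bp
  45–80 → 36 bp
  81–93 → 13 bp
  94–122 → 29 bp
Sorted largest to smallest: 36, 29, 17, 14, 13, 13 bp.

36, 29, 17, 14, 13, 13 bp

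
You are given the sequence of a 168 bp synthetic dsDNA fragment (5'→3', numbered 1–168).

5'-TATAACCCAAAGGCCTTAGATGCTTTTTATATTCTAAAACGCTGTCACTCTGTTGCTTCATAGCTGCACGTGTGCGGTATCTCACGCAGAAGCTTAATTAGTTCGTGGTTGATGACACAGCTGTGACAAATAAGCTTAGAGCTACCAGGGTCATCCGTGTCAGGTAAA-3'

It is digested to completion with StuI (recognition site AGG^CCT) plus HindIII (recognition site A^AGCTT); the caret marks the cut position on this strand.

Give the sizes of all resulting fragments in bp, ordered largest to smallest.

The StuI site (AGGCCT) starts at position 11.
StuI cuts after base 3 of each site, so after position 13.
HindIII sites (AAGCTT) start at positions 90, 132.
HindIII cuts after the first base of each site, so after positions 90, 132.
Combined cut positions: 13, 90, 132.
Linear molecule, 3 cuts → 4 fragments:
  1–13 → 13 bp
  14–90 → 77 bp
  91–132 → 42 bp
  133–168 → 36 bp
Sorted largest to smallest: 77, 42, 36, 13 bp.

77, 42, 36, 13 bp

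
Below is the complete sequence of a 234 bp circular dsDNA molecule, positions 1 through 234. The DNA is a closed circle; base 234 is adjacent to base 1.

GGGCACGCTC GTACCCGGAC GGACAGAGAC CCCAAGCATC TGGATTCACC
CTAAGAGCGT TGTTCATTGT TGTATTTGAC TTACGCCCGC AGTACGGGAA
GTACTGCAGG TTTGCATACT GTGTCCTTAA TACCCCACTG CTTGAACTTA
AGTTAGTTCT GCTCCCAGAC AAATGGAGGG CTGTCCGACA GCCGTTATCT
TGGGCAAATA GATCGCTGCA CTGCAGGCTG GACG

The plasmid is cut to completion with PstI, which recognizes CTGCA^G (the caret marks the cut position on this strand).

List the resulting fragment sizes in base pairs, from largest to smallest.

PstI sites (CTGCAG) start at positions 104, 221.
PstI cuts after base 5 of each site (before the last base), so after positions 108, 225.
Circular molecule, 2 cuts → 2 fragments:
  109–225 → 117 bp
  226–234 then 1–108 → 9 + 108 = 117 bp
Sorted largest to smallest: 117, 117 bp.

117, 117 bp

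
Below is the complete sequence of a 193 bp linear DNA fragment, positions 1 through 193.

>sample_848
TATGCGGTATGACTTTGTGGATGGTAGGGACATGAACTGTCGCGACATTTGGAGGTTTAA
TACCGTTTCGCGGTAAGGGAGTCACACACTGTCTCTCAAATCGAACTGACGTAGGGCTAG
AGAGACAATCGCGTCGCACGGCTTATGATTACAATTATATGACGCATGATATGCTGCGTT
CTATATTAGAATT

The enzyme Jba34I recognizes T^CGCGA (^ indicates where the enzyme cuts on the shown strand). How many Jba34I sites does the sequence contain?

TCGCGA occurs starting at position 40.
Jba34I cuts at 1 site.

1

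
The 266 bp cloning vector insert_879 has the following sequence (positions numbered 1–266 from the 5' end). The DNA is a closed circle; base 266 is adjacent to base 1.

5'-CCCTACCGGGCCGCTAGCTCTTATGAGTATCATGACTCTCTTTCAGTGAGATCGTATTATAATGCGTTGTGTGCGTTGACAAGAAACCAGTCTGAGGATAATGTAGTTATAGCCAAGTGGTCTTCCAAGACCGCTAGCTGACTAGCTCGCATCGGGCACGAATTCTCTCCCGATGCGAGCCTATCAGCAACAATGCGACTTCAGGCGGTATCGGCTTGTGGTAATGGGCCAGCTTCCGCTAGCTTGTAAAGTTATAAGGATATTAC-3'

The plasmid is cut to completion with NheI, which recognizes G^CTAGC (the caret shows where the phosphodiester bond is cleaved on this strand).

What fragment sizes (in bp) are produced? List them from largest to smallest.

120, 105, 41 bp

NheI sites (GCTAGC) start at positions 13, 133, 238.
NheI cuts after the first base of each site, so after positions 13, 133, 238.
Circular molecule, 3 cuts → 3 fragments:
  14–133 → 120 bp
  134–238 → 105 bp
  239–266 then 1–13 → 28 + 13 = 41 bp
Sorted largest to smallest: 120, 105, 41 bp.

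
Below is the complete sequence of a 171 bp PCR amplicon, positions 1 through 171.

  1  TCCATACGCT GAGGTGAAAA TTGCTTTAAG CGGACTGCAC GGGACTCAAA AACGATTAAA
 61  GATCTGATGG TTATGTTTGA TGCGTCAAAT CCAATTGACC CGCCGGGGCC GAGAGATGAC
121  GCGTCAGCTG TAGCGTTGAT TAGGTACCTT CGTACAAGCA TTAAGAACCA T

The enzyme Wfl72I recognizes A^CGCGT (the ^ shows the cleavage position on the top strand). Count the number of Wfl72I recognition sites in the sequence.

1

ACGCGT occurs starting at position 119.
Wfl72I cuts at 1 site.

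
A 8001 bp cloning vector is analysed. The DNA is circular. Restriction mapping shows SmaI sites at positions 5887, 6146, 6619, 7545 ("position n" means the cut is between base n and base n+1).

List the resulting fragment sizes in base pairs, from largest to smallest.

6343, 926, 473, 259 bp

Circular molecule, 4 cuts → 4 fragments:
  6146 − 5887 = 259 bp
  6619 − 6146 = 473 bp
  7545 − 6619 = 926 bp
  wrap: 8001 − 7545 + 5887 = 6343 bp
Sorted largest to smallest: 6343, 926, 473, 259 bp.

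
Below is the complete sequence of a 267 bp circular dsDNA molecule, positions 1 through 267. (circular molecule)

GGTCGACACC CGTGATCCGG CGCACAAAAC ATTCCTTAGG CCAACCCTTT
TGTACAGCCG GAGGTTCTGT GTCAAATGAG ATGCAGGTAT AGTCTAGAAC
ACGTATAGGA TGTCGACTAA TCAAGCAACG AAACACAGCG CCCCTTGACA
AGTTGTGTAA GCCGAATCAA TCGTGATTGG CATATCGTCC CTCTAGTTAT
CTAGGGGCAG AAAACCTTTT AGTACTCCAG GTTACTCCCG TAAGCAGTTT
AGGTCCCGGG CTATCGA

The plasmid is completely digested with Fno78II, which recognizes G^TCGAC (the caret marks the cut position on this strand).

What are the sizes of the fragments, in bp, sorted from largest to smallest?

Fno78II sites (GTCGAC) start at positions 2, 112.
Fno78II cuts after the first base of each site, so after positions 2, 112.
Circular molecule, 2 cuts → 2 fragments:
  3–112 → 110 bp
  113–267 then 1–2 → 155 + 2 = 157 bp
Sorted largest to smallest: 157, 110 bp.

157, 110 bp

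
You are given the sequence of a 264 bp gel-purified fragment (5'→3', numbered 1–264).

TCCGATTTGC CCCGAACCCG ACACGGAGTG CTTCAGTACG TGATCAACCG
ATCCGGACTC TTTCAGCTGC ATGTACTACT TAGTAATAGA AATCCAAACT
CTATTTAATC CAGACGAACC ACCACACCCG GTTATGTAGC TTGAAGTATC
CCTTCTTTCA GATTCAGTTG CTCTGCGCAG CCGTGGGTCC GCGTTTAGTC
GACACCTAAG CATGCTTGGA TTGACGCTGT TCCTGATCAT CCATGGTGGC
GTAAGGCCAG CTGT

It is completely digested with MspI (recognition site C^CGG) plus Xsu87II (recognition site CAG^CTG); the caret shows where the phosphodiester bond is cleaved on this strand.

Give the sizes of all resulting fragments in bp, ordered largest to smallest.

MspI sites (CCGG) start at positions 53, 128.
MspI cuts after the first base of each site, so after positions 53, 128.
Xsu87II sites (CAGCTG) start at positions 64, 258.
Xsu87II cuts after base 3 of each site, so after positions 66, 260.
Combined cut positions: 53, 66, 128, 260.
Linear molecule, 4 cuts → 5 fragments:
  1–53 → 53 bp
  54–66 → 13 bp
  67–128 → 62 bp
  129–260 → 132 bp
  261–264 → 4 bp
Sorted largest to smallest: 132, 62, 53, 13, 4 bp.

132, 62, 53, 13, 4 bp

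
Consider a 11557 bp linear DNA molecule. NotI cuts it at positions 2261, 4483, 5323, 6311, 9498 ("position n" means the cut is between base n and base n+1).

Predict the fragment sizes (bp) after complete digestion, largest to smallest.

3187, 2261, 2222, 2059, 988, 840 bp

Linear molecule, 5 cuts → 6 fragments:
  2261 − 0 = 2261 bp
  4483 − 2261 = 2222 bp
  5323 − 4483 = 840 bp
  6311 − 5323 = 988 bp
  9498 − 6311 = 3187 bp
  11557 − 9498 = 2059 bp
Sorted largest to smallest: 3187, 2261, 2222, 2059, 988, 840 bp.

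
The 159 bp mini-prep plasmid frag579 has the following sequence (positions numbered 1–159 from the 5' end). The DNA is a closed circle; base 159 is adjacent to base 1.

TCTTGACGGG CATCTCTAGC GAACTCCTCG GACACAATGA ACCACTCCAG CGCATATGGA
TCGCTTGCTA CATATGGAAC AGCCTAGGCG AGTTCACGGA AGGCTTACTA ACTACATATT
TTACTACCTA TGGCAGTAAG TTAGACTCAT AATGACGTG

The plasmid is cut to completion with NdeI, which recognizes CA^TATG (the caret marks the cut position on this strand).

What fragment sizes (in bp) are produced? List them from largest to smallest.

141, 18 bp

NdeI sites (CATATG) start at positions 53, 71.
NdeI cuts after base 2 of each site, so after positions 54, 72.
Circular molecule, 2 cuts → 2 fragments:
  55–72 → 18 bp
  73–159 then 1–54 → 87 + 54 = 141 bp
Sorted largest to smallest: 141, 18 bp.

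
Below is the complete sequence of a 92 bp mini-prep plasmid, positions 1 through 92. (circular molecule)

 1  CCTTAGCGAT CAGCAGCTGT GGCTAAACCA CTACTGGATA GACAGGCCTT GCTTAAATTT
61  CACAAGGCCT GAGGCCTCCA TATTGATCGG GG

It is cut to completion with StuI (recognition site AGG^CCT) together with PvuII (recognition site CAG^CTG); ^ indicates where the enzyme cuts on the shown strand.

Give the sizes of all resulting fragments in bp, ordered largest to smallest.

34, 30, 21, 7 bp

StuI sites (AGGCCT) start at positions 44, 65, 72.
StuI cuts after base 3 of each site, so after positions 46, 67, 74.
The PvuII site (CAGCTG) starts at position 14.
PvuII cuts after base 3 of each site, so after position 16.
Combined cut positions: 16, 46, 67, 74.
Circular molecule, 4 cuts → 4 fragments:
  17–46 → 30 bp
  47–67 → 21 bp
  68–74 → 7 bp
  75–92 then 1–16 → 18 + 16 = 34 bp
Sorted largest to smallest: 34, 30, 21, 7 bp.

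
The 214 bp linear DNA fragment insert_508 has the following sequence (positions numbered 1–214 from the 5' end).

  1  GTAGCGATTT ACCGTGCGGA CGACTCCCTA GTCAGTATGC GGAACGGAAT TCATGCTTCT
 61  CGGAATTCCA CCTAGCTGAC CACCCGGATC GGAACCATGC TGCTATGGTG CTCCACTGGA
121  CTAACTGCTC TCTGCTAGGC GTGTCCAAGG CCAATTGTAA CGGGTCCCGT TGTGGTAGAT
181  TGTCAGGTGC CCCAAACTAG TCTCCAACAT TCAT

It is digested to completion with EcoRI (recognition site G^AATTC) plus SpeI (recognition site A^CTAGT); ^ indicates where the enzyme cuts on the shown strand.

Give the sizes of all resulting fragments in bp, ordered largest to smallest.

EcoRI sites (GAATTC) start at positions 47, 63.
EcoRI cuts after the first base of each site, so after positions 47, 63.
The SpeI site (ACTAGT) starts at position 196.
SpeI cuts after the first base of each site, so after position 196.
Combined cut positions: 47, 63, 196.
Linear molecule, 3 cuts → 4 fragments:
  1–47 → 47 bp
  48–63 → 16 bp
  64–196 → 133 bp
  197–214 → 18 bp
Sorted largest to smallest: 133, 47, 18, 16 bp.

133, 47, 18, 16 bp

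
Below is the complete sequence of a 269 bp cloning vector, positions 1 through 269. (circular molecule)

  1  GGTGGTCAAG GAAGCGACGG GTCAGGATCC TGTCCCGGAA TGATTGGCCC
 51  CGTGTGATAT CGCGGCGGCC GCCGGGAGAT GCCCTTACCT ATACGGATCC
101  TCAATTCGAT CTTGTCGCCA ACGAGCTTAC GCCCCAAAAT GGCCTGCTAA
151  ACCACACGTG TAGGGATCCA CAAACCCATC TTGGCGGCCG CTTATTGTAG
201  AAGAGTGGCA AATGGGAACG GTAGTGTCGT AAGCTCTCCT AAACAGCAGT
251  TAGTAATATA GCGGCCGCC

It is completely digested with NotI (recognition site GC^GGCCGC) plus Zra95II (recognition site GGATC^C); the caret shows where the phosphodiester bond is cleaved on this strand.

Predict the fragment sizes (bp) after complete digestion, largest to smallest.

77, 69, 37, 36, 33, 17 bp

NotI sites (GCGGCCGC) start at positions 65, 184, 261.
NotI cuts after base 2 of each site, so after positions 66, 185, 262.
Zra95II sites (GGATCC) start at positions 25, 95, 164.
Zra95II cuts after base 5 of each site (before the last base), so after positions 29, 99, 168.
Combined cut positions: 29, 66, 99, 168, 185, 262.
Circular molecule, 6 cuts → 6 fragments:
  30–66 → 37 bp
  67–99 → 33 bp
  100–168 → 69 bp
  169–185 → 17 bp
  186–262 → 77 bp
  263–269 then 1–29 → 7 + 29 = 36 bp
Sorted largest to smallest: 77, 69, 37, 36, 33, 17 bp.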